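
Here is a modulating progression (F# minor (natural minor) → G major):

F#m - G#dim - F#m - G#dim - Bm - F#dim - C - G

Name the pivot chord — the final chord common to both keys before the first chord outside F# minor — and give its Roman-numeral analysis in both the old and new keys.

Bm — iv in F# minor, iii in G major

Chords diatonic to F# minor: F#m, G#dim, A, Bm, C#m, D, E.
Reading the progression, the first chord not in that set is F#dim, so the modulation leaves F# minor there.
The chord immediately before F#dim is Bm, which is diatonic to both keys: iv in F# minor and iii in G major.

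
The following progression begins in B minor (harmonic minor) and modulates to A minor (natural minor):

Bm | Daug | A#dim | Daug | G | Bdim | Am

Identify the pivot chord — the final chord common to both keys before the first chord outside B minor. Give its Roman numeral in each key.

G — VI in B minor, VII in A minor

Chords diatonic to B minor: Bm, C#dim, Daug, Em, F#, G, A#dim.
Reading the progression, the first chord not in that set is Bdim, so the modulation leaves B minor there.
The chord immediately before Bdim is G, which is diatonic to both keys: VI in B minor and VII in A minor.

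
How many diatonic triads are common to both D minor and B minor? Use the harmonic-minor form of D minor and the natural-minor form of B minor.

Diatonic triads of D minor (harmonic minor): Dm (i), Edim (ii°), Faug (III+), Gm (iv), A (V), B♭ (VI), C♯dim (vii°).
Diatonic triads of B minor (natural minor): Bm (i), C♯dim (ii°), D (III), Em (iv), F♯m (v), G (VI), A (VII).
Matching root and quality in both lists: A, C♯dim.
That gives 2 common triads.

2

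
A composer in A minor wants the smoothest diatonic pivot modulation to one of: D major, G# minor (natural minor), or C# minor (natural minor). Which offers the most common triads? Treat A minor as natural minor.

Triads of A minor (natural minor): Am (i), Bdim (ii°), C (III), Dm (iv), Em (v), F (VI), G (VII).
D major shares 2: Em, G.
G# minor (natural minor) shares 0: none.
C# minor (natural minor) shares 0: none.
The most common triads (2) are shared with D major.

D major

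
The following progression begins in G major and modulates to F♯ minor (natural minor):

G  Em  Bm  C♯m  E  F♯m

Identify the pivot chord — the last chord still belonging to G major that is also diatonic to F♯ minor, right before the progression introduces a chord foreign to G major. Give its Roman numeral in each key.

Bm — iii in G major, iv in F♯ minor

Chords diatonic to G major: G, Am, Bm, C, D, Em, F♯dim.
Reading the progression, the first chord not in that set is C♯m, so the modulation leaves G major there.
The chord immediately before C♯m is Bm, which is diatonic to both keys: iii in G major and iv in F♯ minor.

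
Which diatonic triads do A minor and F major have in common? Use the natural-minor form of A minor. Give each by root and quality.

Am, C, Dm, F

Triads in A minor (natural minor): Am (i), Bdim (ii°), C (III), Dm (iv), Em (v), F (VI), G (VII).
Triads in F major: F (I), Gm (ii), Am (iii), Bb (IV), C (V), Dm (vi), Edim (vii°).
Shared triads with their functions: Am (i in A minor, iii in F major); C (III in A minor, V in F major); Dm (iv in A minor, vi in F major); F (VI in A minor, I in F major).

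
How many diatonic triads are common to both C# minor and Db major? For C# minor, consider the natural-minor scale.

0

Diatonic triads of C# minor (natural minor): C#m (i), D#dim (ii°), E (III), F#m (iv), G#m (v), A (VI), B (VII).
Diatonic triads of Db major: Db (I), Ebm (ii), Fm (iii), Gb (IV), Ab (V), Bbm (vi), Cdim (vii°).
No triad has the same root and quality in both keys.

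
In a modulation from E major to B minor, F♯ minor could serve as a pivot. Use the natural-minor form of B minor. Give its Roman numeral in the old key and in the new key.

ii in E major; v in B minor

The scale of E major is E F♯ G♯ A B C♯ D♯; F♯ is degree 2, and the triad built there (F♯-A-C♯) is minor, so it is ii.
The scale of B minor (natural minor) is B C♯ D E F♯ G A; F♯ is degree 5, and the triad built there (F♯-A-C♯) is minor, so it is v.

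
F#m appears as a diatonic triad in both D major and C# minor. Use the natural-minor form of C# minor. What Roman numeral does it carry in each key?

iii in D major; iv in C# minor

The scale of D major is D E F# G A B C#; F# is degree 3, and the triad built there (F#-A-C#) is minor, so it is iii.
The scale of C# minor (natural minor) is C# D# E F# G# A B; F# is degree 4, and the triad built there (F#-A-C#) is minor, so it is iv.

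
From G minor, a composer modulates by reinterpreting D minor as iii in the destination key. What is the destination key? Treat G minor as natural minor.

The numeral iii denotes a minor triad on scale degree 3. With D on degree 3, the tonic of the new key is Bb.
Degree 3 carries a minor triad in major keys, so the destination is Bb major.
Check: the diatonic triads of Bb major are Bb (I), Cm (ii), Dm (iii), Eb (IV), F (V), Gm (vi), Adim (vii°) — D minor is indeed iii.

Bb major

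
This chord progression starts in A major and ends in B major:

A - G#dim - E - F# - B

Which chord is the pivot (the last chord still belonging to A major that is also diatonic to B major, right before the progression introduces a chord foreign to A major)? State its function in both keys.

E — V in A major, IV in B major

Chords diatonic to A major: A, Bm, C#m, D, E, F#m, G#dim.
Reading the progression, the first chord not in that set is F#, so the modulation leaves A major there.
The chord immediately before F# is E, which is diatonic to both keys: V in A major and IV in B major.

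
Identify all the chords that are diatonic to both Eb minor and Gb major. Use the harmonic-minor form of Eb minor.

Ebm, Fdim, Abm, Cb

Triads in Eb minor (harmonic minor): Ebm (i), Fdim (ii°), Gbaug (III+), Abm (iv), Bb (V), Cb (VI), Ddim (vii°).
Triads in Gb major: Gb (I), Abm (ii), Bbm (iii), Cb (IV), Db (V), Ebm (vi), Fdim (vii°).
Shared triads with their functions: Ebm (i in Eb minor, vi in Gb major); Fdim (ii° in Eb minor, vii° in Gb major); Abm (iv in Eb minor, ii in Gb major); Cb (VI in Eb minor, IV in Gb major).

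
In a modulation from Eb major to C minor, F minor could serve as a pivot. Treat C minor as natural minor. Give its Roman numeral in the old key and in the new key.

ii in Eb major; iv in C minor

The scale of Eb major is Eb F G Ab Bb C D; F is degree 2, and the triad built there (F-Ab-C) is minor, so it is ii.
The scale of C minor (natural minor) is C D Eb F G Ab Bb; F is degree 4, and the triad built there (F-Ab-C) is minor, so it is iv.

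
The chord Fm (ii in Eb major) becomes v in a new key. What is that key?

Bb minor

The numeral v denotes a minor triad on scale degree 5. With F on degree 5, the tonic of the new key is Bb.
Degree 5 carries a minor triad in natural-minor keys, so the destination is Bb minor.
Check: the diatonic triads of Bb minor (natural minor) are Bbm (i), Cdim (ii°), Db (III), Ebm (iv), Fm (v), Gb (VI), Ab (VII) — Fm is indeed v.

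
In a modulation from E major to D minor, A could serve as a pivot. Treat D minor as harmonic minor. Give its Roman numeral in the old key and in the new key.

IV in E major; V in D minor

The scale of E major is E F# G# A B C# D#; A is degree 4, and the triad built there (A-C#-E) is major, so it is IV.
The scale of D minor (harmonic minor) is D E F G A Bb C#; A is degree 5, and the triad built there (A-C#-E) is major, so it is V.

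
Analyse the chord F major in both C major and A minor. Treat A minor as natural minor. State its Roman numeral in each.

IV in C major; VI in A minor

The scale of C major is C D E F G A B; F is degree 4, and the triad built there (F-A-C) is major, so it is IV.
The scale of A minor (natural minor) is A B C D E F G; F is degree 6, and the triad built there (F-A-C) is major, so it is VI.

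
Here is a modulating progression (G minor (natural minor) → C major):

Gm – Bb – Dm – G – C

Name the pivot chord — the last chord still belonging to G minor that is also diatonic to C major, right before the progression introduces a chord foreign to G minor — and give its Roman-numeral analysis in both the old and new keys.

Dm — v in G minor, ii in C major

Chords diatonic to G minor: Gm, Adim, Bb, Cm, Dm, Eb, F.
Reading the progression, the first chord not in that set is G, so the modulation leaves G minor there.
The chord immediately before G is Dm, which is diatonic to both keys: v in G minor and ii in C major.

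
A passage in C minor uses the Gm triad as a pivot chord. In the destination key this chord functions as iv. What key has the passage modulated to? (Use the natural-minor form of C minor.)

The numeral iv denotes a minor triad on scale degree 4. With G on degree 4, the tonic of the new key is D.
Degree 4 carries a minor triad in minor keys, so the destination is D minor.
Check: the diatonic triads of D minor (natural minor) are Dm (i), Edim (ii°), F (III), Gm (iv), Am (v), Bb (VI), C (VII) — Gm is indeed iv.

D minor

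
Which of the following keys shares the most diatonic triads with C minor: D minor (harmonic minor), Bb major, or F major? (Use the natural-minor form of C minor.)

Bb major

Triads of C minor (natural minor): C minor (i), D diminished (ii°), Eb major (III), F minor (iv), G minor (v), Ab major (VI), Bb major (VII).
D minor (harmonic minor) shares 2: Gm, Bb.
Bb major shares 4: Cm, Eb, Gm, Bb.
F major shares 2: Gm, Bb.
The most common triads (4) are shared with Bb major.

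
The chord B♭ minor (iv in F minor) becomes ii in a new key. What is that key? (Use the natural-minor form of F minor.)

A♭ major

The numeral ii denotes a minor triad on scale degree 2. With B♭ on degree 2, the tonic of the new key is A♭.
Degree 2 carries a minor triad in major keys, so the destination is A♭ major.
Check: the diatonic triads of A♭ major are A♭ (I), B♭m (ii), Cm (iii), D♭ (IV), E♭ (V), Fm (vi), Gdim (vii°) — B♭ minor is indeed ii.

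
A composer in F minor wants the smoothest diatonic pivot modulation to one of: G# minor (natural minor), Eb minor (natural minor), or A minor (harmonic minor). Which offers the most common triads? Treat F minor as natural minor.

Triads of F minor (natural minor): Fm (i), Gdim (ii°), Ab (III), Bbm (iv), Cm (v), Db (VI), Eb (VII).
G# minor (natural minor) shares 0: none.
Eb minor (natural minor) shares 2: Bbm, Db.
A minor (harmonic minor) shares 0: none.
The most common triads (2) are shared with Eb minor.

Eb minor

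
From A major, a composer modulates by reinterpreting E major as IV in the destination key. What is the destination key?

The numeral IV denotes a major triad on scale degree 4. With E on degree 4, the tonic of the new key is B.
Degree 4 carries a major triad in major keys, so the destination is B major.
Check: the diatonic triads of B major are B (I), C#m (ii), D#m (iii), E (IV), F# (V), G#m (vi), A#dim (vii°) — E major is indeed IV.

B major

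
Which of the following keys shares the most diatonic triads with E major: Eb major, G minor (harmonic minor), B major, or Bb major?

Triads of E major: E (I), F#m (ii), G#m (iii), A (IV), B (V), C#m (vi), D#dim (vii°).
Eb major shares 0: none.
G minor (harmonic minor) shares 0: none.
B major shares 4: E, G#m, B, C#m.
Bb major shares 0: none.
The most common triads (4) are shared with B major.

B major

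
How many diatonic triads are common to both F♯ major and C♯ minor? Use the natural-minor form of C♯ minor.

Diatonic triads of F♯ major: F♯ (I), G♯m (ii), A♯m (iii), B (IV), C♯ (V), D♯m (vi), E♯dim (vii°).
Diatonic triads of C♯ minor (natural minor): C♯m (i), D♯dim (ii°), E (III), F♯m (iv), G♯m (v), A (VI), B (VII).
Matching root and quality in both lists: G♯m, B.
That gives 2 common triads.

2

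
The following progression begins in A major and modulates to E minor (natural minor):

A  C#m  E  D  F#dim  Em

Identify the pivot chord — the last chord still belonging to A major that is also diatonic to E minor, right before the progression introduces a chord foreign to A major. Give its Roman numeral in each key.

Chords diatonic to A major: A, Bm, C#m, D, E, F#m, G#dim.
Reading the progression, the first chord not in that set is F#dim, so the modulation leaves A major there.
The chord immediately before F#dim is D, which is diatonic to both keys: IV in A major and VII in E minor.

D — IV in A major, VII in E minor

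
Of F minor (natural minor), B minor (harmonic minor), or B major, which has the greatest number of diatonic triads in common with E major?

Triads of E major: E (I), F#m (ii), G#m (iii), A (IV), B (V), C#m (vi), D#dim (vii°).
F minor (natural minor) shares 0: none.
B minor (harmonic minor) shares 0: none.
B major shares 4: E, G#m, B, C#m.
The most common triads (4) are shared with B major.

B major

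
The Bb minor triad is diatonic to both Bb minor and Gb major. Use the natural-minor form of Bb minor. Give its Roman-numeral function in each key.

The scale of Bb minor (natural minor) is Bb C Db Eb F Gb Ab; Bb is degree 1, and the triad built there (Bb-Db-F) is minor, so it is i.
The scale of Gb major is Gb Ab Bb Cb Db Eb F; Bb is degree 3, and the triad built there (Bb-Db-F) is minor, so it is iii.

i in Bb minor; iii in Gb major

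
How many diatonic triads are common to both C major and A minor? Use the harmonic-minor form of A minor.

Diatonic triads of C major: C (I), Dm (ii), Em (iii), F (IV), G (V), Am (vi), Bdim (vii°).
Diatonic triads of A minor (harmonic minor): Am (i), Bdim (ii°), Caug (III+), Dm (iv), E (V), F (VI), G#dim (vii°).
Matching root and quality in both lists: Dm, F, Am, Bdim.
That gives 4 common triads.

4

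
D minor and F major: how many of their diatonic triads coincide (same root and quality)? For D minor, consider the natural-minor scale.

7

Diatonic triads of D minor (natural minor): D minor (i), E diminished (ii°), F major (III), G minor (iv), A minor (v), Bb major (VI), C major (VII).
Diatonic triads of F major: F major (I), G minor (ii), A minor (iii), Bb major (IV), C major (V), D minor (vi), E diminished (vii°).
Matching root and quality in both lists: D minor, E diminished, F major, G minor, A minor, Bb major, C major.
That gives 7 common triads.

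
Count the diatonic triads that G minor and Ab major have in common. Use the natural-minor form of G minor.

2

Diatonic triads of G minor (natural minor): G minor (i), A diminished (ii°), Bb major (III), C minor (iv), D minor (v), Eb major (VI), F major (VII).
Diatonic triads of Ab major: Ab major (I), Bb minor (ii), C minor (iii), Db major (IV), Eb major (V), F minor (vi), G diminished (vii°).
Matching root and quality in both lists: C minor, Eb major.
That gives 2 common triads.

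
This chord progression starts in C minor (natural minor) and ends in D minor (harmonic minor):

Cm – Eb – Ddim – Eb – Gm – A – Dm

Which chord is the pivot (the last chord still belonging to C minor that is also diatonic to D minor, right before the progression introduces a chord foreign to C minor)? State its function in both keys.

Gm — v in C minor, iv in D minor

Chords diatonic to C minor: Cm, Ddim, Eb, Fm, Gm, Ab, Bb.
Reading the progression, the first chord not in that set is A, so the modulation leaves C minor there.
The chord immediately before A is Gm, which is diatonic to both keys: v in C minor and iv in D minor.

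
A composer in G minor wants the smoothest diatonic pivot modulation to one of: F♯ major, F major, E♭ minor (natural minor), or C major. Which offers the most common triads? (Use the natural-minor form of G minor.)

F major

Triads of G minor (natural minor): Gm (i), Adim (ii°), B♭ (III), Cm (iv), Dm (v), E♭ (VI), F (VII).
F♯ major shares 0: none.
F major shares 4: Gm, B♭, Dm, F.
E♭ minor (natural minor) shares 0: none.
C major shares 2: Dm, F.
The most common triads (4) are shared with F major.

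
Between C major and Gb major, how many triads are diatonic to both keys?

0

Diatonic triads of C major: C (I), Dm (ii), Em (iii), F (IV), G (V), Am (vi), Bdim (vii°).
Diatonic triads of Gb major: Gb (I), Abm (ii), Bbm (iii), Cb (IV), Db (V), Ebm (vi), Fdim (vii°).
No triad has the same root and quality in both keys.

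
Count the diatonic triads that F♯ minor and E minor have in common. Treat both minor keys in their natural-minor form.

2

Diatonic triads of F♯ minor (natural minor): F♯m (i), G♯dim (ii°), A (III), Bm (iv), C♯m (v), D (VI), E (VII).
Diatonic triads of E minor (natural minor): Em (i), F♯dim (ii°), G (III), Am (iv), Bm (v), C (VI), D (VII).
Matching root and quality in both lists: Bm, D.
That gives 2 common triads.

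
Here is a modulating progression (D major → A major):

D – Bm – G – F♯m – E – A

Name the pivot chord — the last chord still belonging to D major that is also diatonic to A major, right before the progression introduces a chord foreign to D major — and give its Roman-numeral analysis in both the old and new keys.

Chords diatonic to D major: D, Em, F♯m, G, A, Bm, C♯dim.
Reading the progression, the first chord not in that set is E, so the modulation leaves D major there.
The chord immediately before E is F♯m, which is diatonic to both keys: iii in D major and vi in A major.

F♯m — iii in D major, vi in A major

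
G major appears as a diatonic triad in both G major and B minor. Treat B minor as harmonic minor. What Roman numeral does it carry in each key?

I in G major; VI in B minor

The scale of G major is G A B C D E F#; G is degree 1, and the triad built there (G-B-D) is major, so it is I.
The scale of B minor (harmonic minor) is B C# D E F# G A#; G is degree 6, and the triad built there (G-B-D) is major, so it is VI.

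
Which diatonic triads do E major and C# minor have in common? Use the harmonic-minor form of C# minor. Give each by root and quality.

Triads in E major: E (I), F#m (ii), G#m (iii), A (IV), B (V), C#m (vi), D#dim (vii°).
Triads in C# minor (harmonic minor): C#m (i), D#dim (ii°), Eaug (III+), F#m (iv), G# (V), A (VI), B#dim (vii°).
Shared triads with their functions: F#m (ii in E major, iv in C# minor); A (IV in E major, VI in C# minor); C#m (vi in E major, i in C# minor); D#dim (vii° in E major, ii° in C# minor).

F#m, A, C#m, D#dim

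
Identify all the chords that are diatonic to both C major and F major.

C, Dm, F, Am

Triads in C major: C (I), Dm (ii), Em (iii), F (IV), G (V), Am (vi), Bdim (vii°).
Triads in F major: F (I), Gm (ii), Am (iii), Bb (IV), C (V), Dm (vi), Edim (vii°).
Shared triads with their functions: C (I in C major, V in F major); Dm (ii in C major, vi in F major); F (IV in C major, I in F major); Am (vi in C major, iii in F major).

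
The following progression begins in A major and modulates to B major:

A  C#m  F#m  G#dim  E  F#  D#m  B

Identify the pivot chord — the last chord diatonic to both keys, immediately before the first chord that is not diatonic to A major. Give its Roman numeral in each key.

Chords diatonic to A major: A, Bm, C#m, D, E, F#m, G#dim.
Reading the progression, the first chord not in that set is F#, so the modulation leaves A major there.
The chord immediately before F# is E, which is diatonic to both keys: V in A major and IV in B major.

E — V in A major, IV in B major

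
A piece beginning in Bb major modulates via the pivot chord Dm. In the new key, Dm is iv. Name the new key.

The numeral iv denotes a minor triad on scale degree 4. With D on degree 4, the tonic of the new key is A.
Degree 4 carries a minor triad in minor keys, so the destination is A minor.
Check: the diatonic triads of A minor (natural minor) are Am (i), Bdim (ii°), C (III), Dm (iv), Em (v), F (VI), G (VII) — Dm is indeed iv.

A minor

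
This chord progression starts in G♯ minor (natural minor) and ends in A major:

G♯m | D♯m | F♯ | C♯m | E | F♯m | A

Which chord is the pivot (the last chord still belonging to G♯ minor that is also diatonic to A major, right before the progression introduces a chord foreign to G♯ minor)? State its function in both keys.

Chords diatonic to G♯ minor: G♯m, A♯dim, B, C♯m, D♯m, E, F♯.
Reading the progression, the first chord not in that set is F♯m, so the modulation leaves G♯ minor there.
The chord immediately before F♯m is E, which is diatonic to both keys: VI in G♯ minor and V in A major.

E — VI in G♯ minor, V in A major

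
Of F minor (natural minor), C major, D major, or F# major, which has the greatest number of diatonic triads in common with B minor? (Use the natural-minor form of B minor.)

D major

Triads of B minor (natural minor): Bm (i), C#dim (ii°), D (III), Em (iv), F#m (v), G (VI), A (VII).
F minor (natural minor) shares 0: none.
C major shares 2: Em, G.
D major shares 7: Bm, C#dim, D, Em, F#m, G, A.
F# major shares 0: none.
The most common triads (7) are shared with D major.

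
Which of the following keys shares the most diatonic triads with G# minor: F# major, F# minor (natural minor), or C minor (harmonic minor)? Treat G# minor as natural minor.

F# major

Triads of G# minor (natural minor): G# minor (i), A# diminished (ii°), B major (III), C# minor (iv), D# minor (v), E major (VI), F# major (VII).
F# major shares 4: G#m, B, D#m, F#.
F# minor (natural minor) shares 2: C#m, E.
C minor (harmonic minor) shares 0: none.
The most common triads (4) are shared with F# major.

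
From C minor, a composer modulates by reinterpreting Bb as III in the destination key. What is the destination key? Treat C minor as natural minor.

The numeral III denotes a major triad on scale degree 3. With Bb on degree 3, the tonic of the new key is G.
Degree 3 carries a major triad in natural-minor keys, so the destination is G minor.
Check: the diatonic triads of G minor (natural minor) are Gm (i), Adim (ii°), Bb (III), Cm (iv), Dm (v), Eb (VI), F (VII) — Bb is indeed III.

G minor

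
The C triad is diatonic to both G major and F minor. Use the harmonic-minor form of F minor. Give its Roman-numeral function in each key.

The scale of G major is G A B C D E F#; C is degree 4, and the triad built there (C-E-G) is major, so it is IV.
The scale of F minor (harmonic minor) is F G Ab Bb C Db E; C is degree 5, and the triad built there (C-E-G) is major, so it is V.

IV in G major; V in F minor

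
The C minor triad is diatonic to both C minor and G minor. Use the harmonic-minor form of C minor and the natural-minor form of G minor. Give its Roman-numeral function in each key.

i in C minor; iv in G minor

The scale of C minor (harmonic minor) is C D Eb F G Ab B; C is degree 1, and the triad built there (C-Eb-G) is minor, so it is i.
The scale of G minor (natural minor) is G A Bb C D Eb F; C is degree 4, and the triad built there (C-Eb-G) is minor, so it is iv.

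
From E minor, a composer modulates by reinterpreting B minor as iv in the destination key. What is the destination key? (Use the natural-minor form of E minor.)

The numeral iv denotes a minor triad on scale degree 4. With B on degree 4, the tonic of the new key is F#.
Degree 4 carries a minor triad in minor keys, so the destination is F# minor.
Check: the diatonic triads of F# minor (natural minor) are F#m (i), G#dim (ii°), A (III), Bm (iv), C#m (v), D (VI), E (VII) — B minor is indeed iv.

F# minor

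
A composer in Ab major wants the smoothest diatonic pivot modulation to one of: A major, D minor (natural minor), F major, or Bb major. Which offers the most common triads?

Triads of Ab major: Ab (I), Bbm (ii), Cm (iii), Db (IV), Eb (V), Fm (vi), Gdim (vii°).
A major shares 0: none.
D minor (natural minor) shares 0: none.
F major shares 0: none.
Bb major shares 2: Cm, Eb.
The most common triads (2) are shared with Bb major.

Bb major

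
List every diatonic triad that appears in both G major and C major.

Triads in G major: G (I), Am (ii), Bm (iii), C (IV), D (V), Em (vi), F♯dim (vii°).
Triads in C major: C (I), Dm (ii), Em (iii), F (IV), G (V), Am (vi), Bdim (vii°).
Shared triads with their functions: G (I in G major, V in C major); Am (ii in G major, vi in C major); C (IV in G major, I in C major); Em (vi in G major, iii in C major).

G, Am, C, Em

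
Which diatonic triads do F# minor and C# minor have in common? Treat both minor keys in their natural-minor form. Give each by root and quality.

Triads in F# minor (natural minor): F# minor (i), G# diminished (ii°), A major (III), B minor (iv), C# minor (v), D major (VI), E major (VII).
Triads in C# minor (natural minor): C# minor (i), D# diminished (ii°), E major (III), F# minor (iv), G# minor (v), A major (VI), B major (VII).
Shared triads with their functions: F# minor (i in F# minor, iv in C# minor); A major (III in F# minor, VI in C# minor); C# minor (v in F# minor, i in C# minor); E major (VII in F# minor, III in C# minor).

F#m, A, C#m, E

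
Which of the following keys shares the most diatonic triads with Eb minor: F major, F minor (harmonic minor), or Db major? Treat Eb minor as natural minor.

Db major

Triads of Eb minor (natural minor): Eb minor (i), F diminished (ii°), Gb major (III), Ab minor (iv), Bb minor (v), Cb major (VI), Db major (VII).
F major shares 0: none.
F minor (harmonic minor) shares 2: Bbm, Db.
Db major shares 4: Ebm, Gb, Bbm, Db.
The most common triads (4) are shared with Db major.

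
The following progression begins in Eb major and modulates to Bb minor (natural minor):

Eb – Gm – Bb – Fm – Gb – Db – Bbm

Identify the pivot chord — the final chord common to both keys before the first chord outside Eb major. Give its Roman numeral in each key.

Fm — ii in Eb major, v in Bb minor

Chords diatonic to Eb major: Eb, Fm, Gm, Ab, Bb, Cm, Ddim.
Reading the progression, the first chord not in that set is Gb, so the modulation leaves Eb major there.
The chord immediately before Gb is Fm, which is diatonic to both keys: ii in Eb major and v in Bb minor.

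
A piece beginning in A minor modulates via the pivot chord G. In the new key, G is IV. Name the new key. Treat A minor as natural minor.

The numeral IV denotes a major triad on scale degree 4. With G on degree 4, the tonic of the new key is D.
Degree 4 carries a major triad in major keys, so the destination is D major.
Check: the diatonic triads of D major are D (I), Em (ii), F♯m (iii), G (IV), A (V), Bm (vi), C♯dim (vii°) — G is indeed IV.

D major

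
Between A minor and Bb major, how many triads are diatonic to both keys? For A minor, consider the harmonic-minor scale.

Diatonic triads of A minor (harmonic minor): A minor (i), B diminished (ii°), C augmented (III+), D minor (iv), E major (V), F major (VI), G# diminished (vii°).
Diatonic triads of Bb major: Bb major (I), C minor (ii), D minor (iii), Eb major (IV), F major (V), G minor (vi), A diminished (vii°).
Matching root and quality in both lists: D minor, F major.
That gives 2 common triads.

2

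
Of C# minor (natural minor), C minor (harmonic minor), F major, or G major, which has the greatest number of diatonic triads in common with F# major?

Triads of F# major: F# major (I), G# minor (ii), A# minor (iii), B major (IV), C# major (V), D# minor (vi), E# diminished (vii°).
C# minor (natural minor) shares 2: G#m, B.
C minor (harmonic minor) shares 0: none.
F major shares 0: none.
G major shares 0: none.
The most common triads (2) are shared with C# minor.

C# minor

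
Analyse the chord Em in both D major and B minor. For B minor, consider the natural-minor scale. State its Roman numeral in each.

ii in D major; iv in B minor

The scale of D major is D E F# G A B C#; E is degree 2, and the triad built there (E-G-B) is minor, so it is ii.
The scale of B minor (natural minor) is B C# D E F# G A; E is degree 4, and the triad built there (E-G-B) is minor, so it is iv.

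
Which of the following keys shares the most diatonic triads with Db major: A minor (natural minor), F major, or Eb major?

Eb major

Triads of Db major: Db major (I), Eb minor (ii), F minor (iii), Gb major (IV), Ab major (V), Bb minor (vi), C diminished (vii°).
A minor (natural minor) shares 0: none.
F major shares 0: none.
Eb major shares 2: Fm, Ab.
The most common triads (2) are shared with Eb major.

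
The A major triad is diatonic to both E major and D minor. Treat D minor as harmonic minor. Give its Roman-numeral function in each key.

The scale of E major is E F♯ G♯ A B C♯ D♯; A is degree 4, and the triad built there (A-C♯-E) is major, so it is IV.
The scale of D minor (harmonic minor) is D E F G A B♭ C♯; A is degree 5, and the triad built there (A-C♯-E) is major, so it is V.

IV in E major; V in D minor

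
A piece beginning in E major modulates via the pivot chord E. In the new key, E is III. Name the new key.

C# minor

The numeral III denotes a major triad on scale degree 3. With E on degree 3, the tonic of the new key is C#.
Degree 3 carries a major triad in natural-minor keys, so the destination is C# minor.
Check: the diatonic triads of C# minor (natural minor) are C#m (i), D#dim (ii°), E (III), F#m (iv), G#m (v), A (VI), B (VII) — E is indeed III.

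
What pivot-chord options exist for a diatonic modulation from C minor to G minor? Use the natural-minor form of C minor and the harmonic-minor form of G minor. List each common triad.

Cm, Eb, Gm

Triads in C minor (natural minor): Cm (i), Ddim (ii°), Eb (III), Fm (iv), Gm (v), Ab (VI), Bb (VII).
Triads in G minor (harmonic minor): Gm (i), Adim (ii°), Bbaug (III+), Cm (iv), D (V), Eb (VI), F#dim (vii°).
Shared triads with their functions: Cm (i in C minor, iv in G minor); Eb (III in C minor, VI in G minor); Gm (v in C minor, i in G minor).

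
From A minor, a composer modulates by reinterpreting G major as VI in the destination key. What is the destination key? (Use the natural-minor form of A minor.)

B minor

The numeral VI denotes a major triad on scale degree 6. With G on degree 6, the tonic of the new key is B.
Degree 6 carries a major triad in minor keys, so the destination is B minor.
Check: the diatonic triads of B minor (natural minor) are Bm (i), C#dim (ii°), D (III), Em (iv), F#m (v), G (VI), A (VII) — G major is indeed VI.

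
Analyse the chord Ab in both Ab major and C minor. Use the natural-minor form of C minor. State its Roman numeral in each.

I in Ab major; VI in C minor

The scale of Ab major is Ab Bb C Db Eb F G; Ab is degree 1, and the triad built there (Ab-C-Eb) is major, so it is I.
The scale of C minor (natural minor) is C D Eb F G Ab Bb; Ab is degree 6, and the triad built there (Ab-C-Eb) is major, so it is VI.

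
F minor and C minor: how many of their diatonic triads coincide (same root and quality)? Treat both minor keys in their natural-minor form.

4

Diatonic triads of F minor (natural minor): Fm (i), Gdim (ii°), Ab (III), Bbm (iv), Cm (v), Db (VI), Eb (VII).
Diatonic triads of C minor (natural minor): Cm (i), Ddim (ii°), Eb (III), Fm (iv), Gm (v), Ab (VI), Bb (VII).
Matching root and quality in both lists: Fm, Ab, Cm, Eb.
That gives 4 common triads.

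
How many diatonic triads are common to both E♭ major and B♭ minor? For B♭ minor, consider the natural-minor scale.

Diatonic triads of E♭ major: E♭ major (I), F minor (ii), G minor (iii), A♭ major (IV), B♭ major (V), C minor (vi), D diminished (vii°).
Diatonic triads of B♭ minor (natural minor): B♭ minor (i), C diminished (ii°), D♭ major (III), E♭ minor (iv), F minor (v), G♭ major (VI), A♭ major (VII).
Matching root and quality in both lists: F minor, A♭ major.
That gives 2 common triads.

2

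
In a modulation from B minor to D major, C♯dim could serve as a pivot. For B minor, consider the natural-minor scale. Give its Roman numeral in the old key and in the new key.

ii° in B minor; vii° in D major

The scale of B minor (natural minor) is B C♯ D E F♯ G A; C♯ is degree 2, and the triad built there (C♯-E-G) is diminished, so it is ii°.
The scale of D major is D E F♯ G A B C♯; C♯ is degree 7, and the triad built there (C♯-E-G) is diminished, so it is vii°.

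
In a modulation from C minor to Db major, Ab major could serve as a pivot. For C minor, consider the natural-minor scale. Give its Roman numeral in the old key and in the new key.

The scale of C minor (natural minor) is C D Eb F G Ab Bb; Ab is degree 6, and the triad built there (Ab-C-Eb) is major, so it is VI.
The scale of Db major is Db Eb F Gb Ab Bb C; Ab is degree 5, and the triad built there (Ab-C-Eb) is major, so it is V.

VI in C minor; V in Db major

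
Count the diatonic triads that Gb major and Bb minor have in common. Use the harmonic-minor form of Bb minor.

Diatonic triads of Gb major: Gb (I), Abm (ii), Bbm (iii), Cb (IV), Db (V), Ebm (vi), Fdim (vii°).
Diatonic triads of Bb minor (harmonic minor): Bbm (i), Cdim (ii°), Dbaug (III+), Ebm (iv), F (V), Gb (VI), Adim (vii°).
Matching root and quality in both lists: Gb, Bbm, Ebm.
That gives 3 common triads.

3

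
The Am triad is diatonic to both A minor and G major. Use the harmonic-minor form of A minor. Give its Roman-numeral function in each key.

The scale of A minor (harmonic minor) is A B C D E F G♯; A is degree 1, and the triad built there (A-C-E) is minor, so it is i.
The scale of G major is G A B C D E F♯; A is degree 2, and the triad built there (A-C-E) is minor, so it is ii.

i in A minor; ii in G major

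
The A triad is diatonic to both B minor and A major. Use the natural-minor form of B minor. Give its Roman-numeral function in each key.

The scale of B minor (natural minor) is B C# D E F# G A; A is degree 7, and the triad built there (A-C#-E) is major, so it is VII.
The scale of A major is A B C# D E F# G#; A is degree 1, and the triad built there (A-C#-E) is major, so it is I.

VII in B minor; I in A major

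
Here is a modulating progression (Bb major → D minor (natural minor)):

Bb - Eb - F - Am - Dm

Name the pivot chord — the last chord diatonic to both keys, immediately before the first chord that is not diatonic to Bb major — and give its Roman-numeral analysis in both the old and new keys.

F — V in Bb major, III in D minor

Chords diatonic to Bb major: Bb, Cm, Dm, Eb, F, Gm, Adim.
Reading the progression, the first chord not in that set is Am, so the modulation leaves Bb major there.
The chord immediately before Am is F, which is diatonic to both keys: V in Bb major and III in D minor.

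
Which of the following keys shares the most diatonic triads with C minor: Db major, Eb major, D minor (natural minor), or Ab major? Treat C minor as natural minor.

Triads of C minor (natural minor): C minor (i), D diminished (ii°), Eb major (III), F minor (iv), G minor (v), Ab major (VI), Bb major (VII).
Db major shares 2: Fm, Ab.
Eb major shares 7: Cm, Ddim, Eb, Fm, Gm, Ab, Bb.
D minor (natural minor) shares 2: Gm, Bb.
Ab major shares 4: Cm, Eb, Fm, Ab.
The most common triads (7) are shared with Eb major.

Eb major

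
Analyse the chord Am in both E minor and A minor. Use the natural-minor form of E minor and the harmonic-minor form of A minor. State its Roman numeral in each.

The scale of E minor (natural minor) is E F# G A B C D; A is degree 4, and the triad built there (A-C-E) is minor, so it is iv.
The scale of A minor (harmonic minor) is A B C D E F G#; A is degree 1, and the triad built there (A-C-E) is minor, so it is i.

iv in E minor; i in A minor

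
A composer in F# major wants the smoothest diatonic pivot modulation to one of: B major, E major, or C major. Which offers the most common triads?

B major

Triads of F# major: F# (I), G#m (ii), A#m (iii), B (IV), C# (V), D#m (vi), E#dim (vii°).
B major shares 4: F#, G#m, B, D#m.
E major shares 2: G#m, B.
C major shares 0: none.
The most common triads (4) are shared with B major.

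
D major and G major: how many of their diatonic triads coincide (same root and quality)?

4

Diatonic triads of D major: D (I), Em (ii), F#m (iii), G (IV), A (V), Bm (vi), C#dim (vii°).
Diatonic triads of G major: G (I), Am (ii), Bm (iii), C (IV), D (V), Em (vi), F#dim (vii°).
Matching root and quality in both lists: D, Em, G, Bm.
That gives 4 common triads.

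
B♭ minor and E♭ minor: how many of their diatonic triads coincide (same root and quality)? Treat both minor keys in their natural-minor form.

4

Diatonic triads of B♭ minor (natural minor): B♭ minor (i), C diminished (ii°), D♭ major (III), E♭ minor (iv), F minor (v), G♭ major (VI), A♭ major (VII).
Diatonic triads of E♭ minor (natural minor): E♭ minor (i), F diminished (ii°), G♭ major (III), A♭ minor (iv), B♭ minor (v), C♭ major (VI), D♭ major (VII).
Matching root and quality in both lists: B♭ minor, D♭ major, E♭ minor, G♭ major.
That gives 4 common triads.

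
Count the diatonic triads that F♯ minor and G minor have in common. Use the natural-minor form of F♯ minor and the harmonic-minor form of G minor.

1

Diatonic triads of F♯ minor (natural minor): F♯m (i), G♯dim (ii°), A (III), Bm (iv), C♯m (v), D (VI), E (VII).
Diatonic triads of G minor (harmonic minor): Gm (i), Adim (ii°), B♭aug (III+), Cm (iv), D (V), E♭ (VI), F♯dim (vii°).
Matching root and quality in both lists: D.
That gives 1 common triad.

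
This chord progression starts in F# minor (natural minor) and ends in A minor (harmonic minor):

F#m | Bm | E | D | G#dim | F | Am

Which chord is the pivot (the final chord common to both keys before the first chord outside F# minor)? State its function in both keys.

G#dim — ii° in F# minor, vii° in A minor

Chords diatonic to F# minor: F#m, G#dim, A, Bm, C#m, D, E.
Reading the progression, the first chord not in that set is F, so the modulation leaves F# minor there.
The chord immediately before F is G#dim, which is diatonic to both keys: ii° in F# minor and vii° in A minor.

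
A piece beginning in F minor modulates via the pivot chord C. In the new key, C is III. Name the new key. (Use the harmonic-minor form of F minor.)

A minor

The numeral III denotes a major triad on scale degree 3. With C on degree 3, the tonic of the new key is A.
Degree 3 carries a major triad in natural-minor keys, so the destination is A minor.
Check: the diatonic triads of A minor (natural minor) are Am (i), Bdim (ii°), C (III), Dm (iv), Em (v), F (VI), G (VII) — C is indeed III.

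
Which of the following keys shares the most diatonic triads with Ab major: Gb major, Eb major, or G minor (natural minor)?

Triads of Ab major: Ab major (I), Bb minor (ii), C minor (iii), Db major (IV), Eb major (V), F minor (vi), G diminished (vii°).
Gb major shares 2: Bbm, Db.
Eb major shares 4: Ab, Cm, Eb, Fm.
G minor (natural minor) shares 2: Cm, Eb.
The most common triads (4) are shared with Eb major.

Eb major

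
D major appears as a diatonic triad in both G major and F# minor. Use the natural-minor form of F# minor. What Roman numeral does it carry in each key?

The scale of G major is G A B C D E F#; D is degree 5, and the triad built there (D-F#-A) is major, so it is V.
The scale of F# minor (natural minor) is F# G# A B C# D E; D is degree 6, and the triad built there (D-F#-A) is major, so it is VI.

V in G major; VI in F# minor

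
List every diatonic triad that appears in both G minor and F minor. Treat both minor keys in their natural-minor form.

Cm, Eb

Triads in G minor (natural minor): Gm (i), Adim (ii°), Bb (III), Cm (iv), Dm (v), Eb (VI), F (VII).
Triads in F minor (natural minor): Fm (i), Gdim (ii°), Ab (III), Bbm (iv), Cm (v), Db (VI), Eb (VII).
Shared triads with their functions: Cm (iv in G minor, v in F minor); Eb (VI in G minor, VII in F minor).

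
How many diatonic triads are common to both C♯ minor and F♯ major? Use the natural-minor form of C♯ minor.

2

Diatonic triads of C♯ minor (natural minor): C♯m (i), D♯dim (ii°), E (III), F♯m (iv), G♯m (v), A (VI), B (VII).
Diatonic triads of F♯ major: F♯ (I), G♯m (ii), A♯m (iii), B (IV), C♯ (V), D♯m (vi), E♯dim (vii°).
Matching root and quality in both lists: G♯m, B.
That gives 2 common triads.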